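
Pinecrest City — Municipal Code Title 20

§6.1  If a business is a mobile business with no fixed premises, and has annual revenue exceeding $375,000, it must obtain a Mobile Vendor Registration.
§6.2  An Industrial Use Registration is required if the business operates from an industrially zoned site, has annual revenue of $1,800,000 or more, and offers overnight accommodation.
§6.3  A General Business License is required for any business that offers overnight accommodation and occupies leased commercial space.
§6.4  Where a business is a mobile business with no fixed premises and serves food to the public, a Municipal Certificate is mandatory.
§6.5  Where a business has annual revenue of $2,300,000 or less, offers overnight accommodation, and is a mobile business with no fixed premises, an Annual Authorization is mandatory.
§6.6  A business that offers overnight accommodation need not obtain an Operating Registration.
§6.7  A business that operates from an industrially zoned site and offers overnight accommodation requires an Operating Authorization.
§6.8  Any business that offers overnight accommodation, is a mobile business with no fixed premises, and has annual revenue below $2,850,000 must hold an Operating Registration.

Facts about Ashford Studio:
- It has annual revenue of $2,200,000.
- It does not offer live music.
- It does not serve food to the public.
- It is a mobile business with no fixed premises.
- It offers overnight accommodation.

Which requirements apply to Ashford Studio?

Annual Authorization, Mobile Vendor Registration

§6.1 is a mobile business with no fixed premises; revenue $2,200,000 > $375,000 → Mobile Vendor Registration required.
§6.2 is a mobile business with no fixed premises (not: operates from an industrially zoned site); revenue $2,200,000 ≥ $1,800,000; offers overnight accommodation → Industrial Use Registration not required.
§6.3 offers overnight accommodation; is a mobile business with no fixed premises (not: occupies leased commercial space) → General Business License not required.
§6.4 is a mobile business with no fixed premises; does not serve food to the public → Municipal Certificate not required.
§6.5 revenue $2,200,000 ≤ $2,300,000; offers overnight accommodation; is a mobile business with no fixed premises → Annual Authorization required.
§6.6 offers overnight accommodation → exempt from Operating Registration.
§6.7 is a mobile business with no fixed premises (not: operates from an industrially zoned site); offers overnight accommodation → Operating Authorization not required.
§6.8 offers overnight accommodation; is a mobile business with no fixed premises; revenue $2,200,000 < $2,850,000 → Operating Registration required.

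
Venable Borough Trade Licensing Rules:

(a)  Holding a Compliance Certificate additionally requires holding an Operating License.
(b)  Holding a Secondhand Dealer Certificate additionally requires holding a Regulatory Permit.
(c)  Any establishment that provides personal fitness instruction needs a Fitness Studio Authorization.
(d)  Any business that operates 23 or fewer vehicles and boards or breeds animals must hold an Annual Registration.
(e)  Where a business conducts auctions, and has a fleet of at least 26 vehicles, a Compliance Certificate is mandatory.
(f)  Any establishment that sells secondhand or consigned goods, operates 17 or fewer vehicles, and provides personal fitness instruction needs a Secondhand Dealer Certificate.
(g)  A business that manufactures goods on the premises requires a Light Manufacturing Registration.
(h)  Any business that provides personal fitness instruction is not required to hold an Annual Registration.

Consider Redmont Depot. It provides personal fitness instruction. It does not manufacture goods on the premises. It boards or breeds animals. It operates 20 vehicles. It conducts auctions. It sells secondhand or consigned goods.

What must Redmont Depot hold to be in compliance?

Fitness Studio Authorization

(a) Compliance Certificate is not required → no effect.
(b) Secondhand Dealer Certificate is not required → no effect.
(c) provides personal fitness instruction → Fitness Studio Authorization required.
(d) vehicles 20 ≤ 23; boards or breeds animals → Annual Registration required.
(e) conducts auctions; vehicles 20 < 26 → Compliance Certificate not required.
(f) sells secondhand or consigned goods; vehicles 20 > 17; provides personal fitness instruction → Secondhand Dealer Certificate not required.
(g) does not manufacture goods on the premises → Light Manufacturing Registration not required.
(h) provides personal fitness instruction → exempt from Annual Registration.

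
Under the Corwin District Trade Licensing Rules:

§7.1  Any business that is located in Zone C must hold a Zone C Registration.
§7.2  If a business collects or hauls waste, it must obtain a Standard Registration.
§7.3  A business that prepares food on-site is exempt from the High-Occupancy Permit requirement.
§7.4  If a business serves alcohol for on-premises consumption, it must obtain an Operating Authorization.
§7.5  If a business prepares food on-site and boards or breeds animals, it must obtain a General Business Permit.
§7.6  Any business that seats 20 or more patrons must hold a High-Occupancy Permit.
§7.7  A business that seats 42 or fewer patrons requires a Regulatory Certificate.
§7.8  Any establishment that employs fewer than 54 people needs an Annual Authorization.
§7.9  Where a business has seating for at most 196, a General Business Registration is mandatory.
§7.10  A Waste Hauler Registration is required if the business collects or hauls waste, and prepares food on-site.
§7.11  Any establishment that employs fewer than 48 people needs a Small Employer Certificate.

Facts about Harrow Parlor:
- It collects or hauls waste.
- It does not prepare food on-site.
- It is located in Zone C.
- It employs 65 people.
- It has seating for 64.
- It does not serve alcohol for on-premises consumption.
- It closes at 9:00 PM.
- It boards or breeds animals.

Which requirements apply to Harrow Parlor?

General Business Registration, High-Occupancy Permit, Standard Registration, Zone C Registration

§7.1 is located in Zone C → Zone C Registration required.
§7.2 collects or hauls waste → Standard Registration required.
§7.3 does not prepare food on-site → High-Occupancy Permit exemption does not apply.
§7.4 does not serve alcohol for on-premises consumption → Operating Authorization not required.
§7.5 does not prepare food on-site; boards or breeds animals → General Business Permit not required.
§7.6 seating 64 ≥ 20 → High-Occupancy Permit required.
§7.7 seating 64 > 42 → Regulatory Certificate not required.
§7.8 employees 65 ≥ 54 → Annual Authorization not required.
§7.9 seating 64 ≤ 196 → General Business Registration required.
§7.10 collects or hauls waste; does not prepare food on-site → Waste Hauler Registration not required.
§7.11 employees 65 ≥ 48 → Small Employer Certificate not required.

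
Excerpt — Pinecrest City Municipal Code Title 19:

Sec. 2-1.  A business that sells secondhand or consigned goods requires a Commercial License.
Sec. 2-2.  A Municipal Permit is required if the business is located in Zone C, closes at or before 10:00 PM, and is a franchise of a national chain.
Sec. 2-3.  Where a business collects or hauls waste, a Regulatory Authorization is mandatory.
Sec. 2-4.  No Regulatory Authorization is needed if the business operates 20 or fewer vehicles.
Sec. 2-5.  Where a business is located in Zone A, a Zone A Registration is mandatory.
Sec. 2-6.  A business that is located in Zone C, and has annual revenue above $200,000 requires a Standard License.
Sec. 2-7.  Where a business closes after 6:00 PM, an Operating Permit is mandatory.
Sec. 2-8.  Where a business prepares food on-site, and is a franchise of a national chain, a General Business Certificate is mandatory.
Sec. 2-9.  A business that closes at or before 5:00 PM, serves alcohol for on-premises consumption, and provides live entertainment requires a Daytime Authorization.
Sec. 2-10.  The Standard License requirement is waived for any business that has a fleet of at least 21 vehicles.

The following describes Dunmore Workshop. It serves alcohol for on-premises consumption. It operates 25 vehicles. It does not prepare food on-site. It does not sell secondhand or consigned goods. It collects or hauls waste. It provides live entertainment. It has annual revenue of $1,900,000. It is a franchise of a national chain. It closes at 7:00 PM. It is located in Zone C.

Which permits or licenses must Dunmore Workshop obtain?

Municipal Permit, Operating Permit, Regulatory Authorization

Sec. 2-1. does not sell secondhand or consigned goods → Commercial License not required.
Sec. 2-2. is located in Zone C; closes 7:00 PM, at/before 10:00 PM; is a franchise of a national chain → Municipal Permit required.
Sec. 2-3. collects or hauls waste → Regulatory Authorization required.
Sec. 2-4. vehicles 25 > 20 → Regulatory Authorization exemption does not apply.
Sec. 2-5. is located in Zone C (not: is located in Zone A) → Zone A Registration not required.
Sec. 2-6. is located in Zone C; revenue $1,900,000 > $200,000 → Standard License required.
Sec. 2-7. closes 7:00 PM, after 6:00 PM → Operating Permit required.
Sec. 2-8. does not prepare food on-site; is a franchise of a national chain → General Business Certificate not required.
Sec. 2-9. closes 7:00 PM, after 5:00 PM; serves alcohol for on-premises consumption; provides live entertainment → Daytime Authorization not required.
Sec. 2-10. vehicles 25 ≥ 21 → exempt from Standard License.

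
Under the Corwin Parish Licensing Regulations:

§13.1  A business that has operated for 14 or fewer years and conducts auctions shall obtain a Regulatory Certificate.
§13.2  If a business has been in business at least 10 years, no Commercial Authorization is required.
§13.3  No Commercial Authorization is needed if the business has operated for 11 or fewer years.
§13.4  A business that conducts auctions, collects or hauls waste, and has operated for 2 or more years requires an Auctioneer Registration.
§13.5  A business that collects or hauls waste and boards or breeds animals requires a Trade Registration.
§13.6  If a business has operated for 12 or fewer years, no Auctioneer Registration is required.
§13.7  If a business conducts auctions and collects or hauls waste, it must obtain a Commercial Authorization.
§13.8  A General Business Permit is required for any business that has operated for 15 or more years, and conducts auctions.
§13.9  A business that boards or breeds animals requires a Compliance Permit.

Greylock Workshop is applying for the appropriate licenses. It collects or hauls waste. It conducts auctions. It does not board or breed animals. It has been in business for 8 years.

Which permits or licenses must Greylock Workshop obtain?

§13.1 years in business 8 ≤ 14; conducts auctions → Regulatory Certificate required.
§13.2 years in business 8 < 10 → Commercial Authorization exemption does not apply.
§13.3 years in business 8 ≤ 11 → exempt from Commercial Authorization.
§13.4 conducts auctions; collects or hauls waste; years in business 8 ≥ 2 → Auctioneer Registration required.
§13.5 collects or hauls waste; does not board or breed animals → Trade Registration not required.
§13.6 years in business 8 ≤ 12 → exempt from Auctioneer Registration.
§13.7 conducts auctions; collects or hauls waste → Commercial Authorization required.
§13.8 years in business 8 < 15; conducts auctions → General Business Permit not required.
§13.9 does not board or breed animals → Compliance Permit not required.

Regulatory Certificate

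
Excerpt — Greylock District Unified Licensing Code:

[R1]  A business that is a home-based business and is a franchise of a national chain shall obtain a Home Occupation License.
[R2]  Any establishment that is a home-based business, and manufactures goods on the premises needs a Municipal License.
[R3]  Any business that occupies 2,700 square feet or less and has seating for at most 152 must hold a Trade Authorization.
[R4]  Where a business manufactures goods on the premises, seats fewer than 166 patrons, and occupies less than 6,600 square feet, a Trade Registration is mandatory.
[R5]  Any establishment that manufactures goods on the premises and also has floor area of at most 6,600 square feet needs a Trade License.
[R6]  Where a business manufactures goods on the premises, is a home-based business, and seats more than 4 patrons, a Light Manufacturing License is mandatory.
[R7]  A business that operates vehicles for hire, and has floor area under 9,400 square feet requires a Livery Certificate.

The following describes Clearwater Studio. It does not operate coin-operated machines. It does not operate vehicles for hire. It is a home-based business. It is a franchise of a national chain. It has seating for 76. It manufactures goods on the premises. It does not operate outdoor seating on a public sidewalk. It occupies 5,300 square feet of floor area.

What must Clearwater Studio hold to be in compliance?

Home Occupation License, Light Manufacturing License, Municipal License, Trade License, Trade Registration

[R1] is a home-based business; is a franchise of a national chain → Home Occupation License required.
[R2] is a home-based business; manufactures goods on the premises → Municipal License required.
[R3] floor area 5,300 square feet > 2,700 square feet; seating 76 ≤ 152 → Trade Authorization not required.
[R4] manufactures goods on the premises; seating 76 < 166; floor area 5,300 square feet < 6,600 square feet → Trade Registration required.
[R5] manufactures goods on the premises; floor area 5,300 square feet ≤ 6,600 square feet → Trade License required.
[R6] manufactures goods on the premises; is a home-based business; seating 76 > 4 → Light Manufacturing License required.
[R7] does not operate vehicles for hire; floor area 5,300 square feet < 9,400 square feet → Livery Certificate not required.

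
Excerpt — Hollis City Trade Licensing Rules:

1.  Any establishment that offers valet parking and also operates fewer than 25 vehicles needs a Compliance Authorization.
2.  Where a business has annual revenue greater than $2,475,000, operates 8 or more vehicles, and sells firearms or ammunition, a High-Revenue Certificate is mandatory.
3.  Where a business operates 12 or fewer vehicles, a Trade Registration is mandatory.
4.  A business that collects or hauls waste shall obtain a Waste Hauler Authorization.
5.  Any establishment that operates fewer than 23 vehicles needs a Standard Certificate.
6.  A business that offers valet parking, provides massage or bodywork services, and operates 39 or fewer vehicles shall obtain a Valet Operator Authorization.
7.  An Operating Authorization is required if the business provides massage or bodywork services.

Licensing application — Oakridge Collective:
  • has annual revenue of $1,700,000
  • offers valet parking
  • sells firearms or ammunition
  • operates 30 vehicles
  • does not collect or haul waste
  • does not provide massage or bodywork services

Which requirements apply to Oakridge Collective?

1. offers valet parking; vehicles 30 ≥ 25 → Compliance Authorization not required.
2. revenue $1,700,000 ≤ $2,475,000; vehicles 30 ≥ 8; sells firearms or ammunition → High-Revenue Certificate not required.
3. vehicles 30 > 12 → Trade Registration not required.
4. does not collect or haul waste → Waste Hauler Authorization not required.
5. vehicles 30 ≥ 23 → Standard Certificate not required.
6. offers valet parking; does not provide massage or bodywork services; vehicles 30 ≤ 39 → Valet Operator Authorization not required.
7. does not provide massage or bodywork services → Operating Authorization not required.

None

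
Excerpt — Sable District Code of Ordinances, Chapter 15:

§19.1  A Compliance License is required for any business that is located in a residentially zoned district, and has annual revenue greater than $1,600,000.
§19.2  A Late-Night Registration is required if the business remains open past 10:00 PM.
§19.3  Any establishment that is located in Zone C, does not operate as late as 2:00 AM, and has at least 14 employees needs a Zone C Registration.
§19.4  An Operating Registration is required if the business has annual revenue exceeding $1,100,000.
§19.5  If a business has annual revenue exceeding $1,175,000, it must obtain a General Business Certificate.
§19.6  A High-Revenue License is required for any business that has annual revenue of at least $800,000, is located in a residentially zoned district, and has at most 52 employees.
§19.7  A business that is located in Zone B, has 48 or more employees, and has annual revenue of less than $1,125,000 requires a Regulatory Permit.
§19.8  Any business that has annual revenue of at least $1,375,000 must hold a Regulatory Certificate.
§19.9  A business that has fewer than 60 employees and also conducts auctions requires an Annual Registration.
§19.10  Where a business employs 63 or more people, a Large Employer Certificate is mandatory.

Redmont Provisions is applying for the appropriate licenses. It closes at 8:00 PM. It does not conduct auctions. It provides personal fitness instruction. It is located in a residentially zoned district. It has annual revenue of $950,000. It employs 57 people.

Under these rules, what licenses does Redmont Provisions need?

§19.1 is located in a residentially zoned district; revenue $950,000 ≤ $1,600,000 → Compliance License not required.
§19.2 closes 8:00 PM, at/before 10:00 PM → Late-Night Registration not required.
§19.3 is located in a residentially zoned district (not: is located in Zone C); closes 8:00 PM, at/before 2:00 AM; employees 57 ≥ 14 → Zone C Registration not required.
§19.4 revenue $950,000 ≤ $1,100,000 → Operating Registration not required.
§19.5 revenue $950,000 ≤ $1,175,000 → General Business Certificate not required.
§19.6 revenue $950,000 ≥ $800,000; is located in a residentially zoned district; employees 57 > 52 → High-Revenue License not required.
§19.7 is located in a residentially zoned district (not: is located in Zone B); employees 57 ≥ 48; revenue $950,000 < $1,125,000 → Regulatory Permit not required.
§19.8 revenue $950,000 < $1,375,000 → Regulatory Certificate not required.
§19.9 employees 57 < 60; does not conduct auctions → Annual Registration not required.
§19.10 employees 57 < 63 → Large Employer Certificate not required.

None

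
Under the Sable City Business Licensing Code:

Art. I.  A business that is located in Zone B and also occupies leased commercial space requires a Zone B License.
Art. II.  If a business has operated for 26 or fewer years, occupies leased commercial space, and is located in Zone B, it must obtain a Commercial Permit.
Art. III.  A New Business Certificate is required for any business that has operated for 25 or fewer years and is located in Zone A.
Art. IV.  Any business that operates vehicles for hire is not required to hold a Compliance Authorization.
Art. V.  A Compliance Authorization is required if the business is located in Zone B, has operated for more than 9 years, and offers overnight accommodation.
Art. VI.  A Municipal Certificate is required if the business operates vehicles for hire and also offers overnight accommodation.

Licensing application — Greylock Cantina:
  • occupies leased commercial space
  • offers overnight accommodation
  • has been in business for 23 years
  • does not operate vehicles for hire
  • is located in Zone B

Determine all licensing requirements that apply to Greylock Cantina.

Art. I. is located in Zone B; occupies leased commercial space → Zone B License required.
Art. II. years in business 23 ≤ 26; occupies leased commercial space; is located in Zone B → Commercial Permit required.
Art. III. years in business 23 ≤ 25; is located in Zone B (not: is located in Zone A) → New Business Certificate not required.
Art. IV. does not operate vehicles for hire → Compliance Authorization exemption does not apply.
Art. V. is located in Zone B; years in business 23 > 9; offers overnight accommodation → Compliance Authorization required.
Art. VI. does not operate vehicles for hire; offers overnight accommodation → Municipal Certificate not required.

Commercial Permit, Compliance Authorization, Zone B License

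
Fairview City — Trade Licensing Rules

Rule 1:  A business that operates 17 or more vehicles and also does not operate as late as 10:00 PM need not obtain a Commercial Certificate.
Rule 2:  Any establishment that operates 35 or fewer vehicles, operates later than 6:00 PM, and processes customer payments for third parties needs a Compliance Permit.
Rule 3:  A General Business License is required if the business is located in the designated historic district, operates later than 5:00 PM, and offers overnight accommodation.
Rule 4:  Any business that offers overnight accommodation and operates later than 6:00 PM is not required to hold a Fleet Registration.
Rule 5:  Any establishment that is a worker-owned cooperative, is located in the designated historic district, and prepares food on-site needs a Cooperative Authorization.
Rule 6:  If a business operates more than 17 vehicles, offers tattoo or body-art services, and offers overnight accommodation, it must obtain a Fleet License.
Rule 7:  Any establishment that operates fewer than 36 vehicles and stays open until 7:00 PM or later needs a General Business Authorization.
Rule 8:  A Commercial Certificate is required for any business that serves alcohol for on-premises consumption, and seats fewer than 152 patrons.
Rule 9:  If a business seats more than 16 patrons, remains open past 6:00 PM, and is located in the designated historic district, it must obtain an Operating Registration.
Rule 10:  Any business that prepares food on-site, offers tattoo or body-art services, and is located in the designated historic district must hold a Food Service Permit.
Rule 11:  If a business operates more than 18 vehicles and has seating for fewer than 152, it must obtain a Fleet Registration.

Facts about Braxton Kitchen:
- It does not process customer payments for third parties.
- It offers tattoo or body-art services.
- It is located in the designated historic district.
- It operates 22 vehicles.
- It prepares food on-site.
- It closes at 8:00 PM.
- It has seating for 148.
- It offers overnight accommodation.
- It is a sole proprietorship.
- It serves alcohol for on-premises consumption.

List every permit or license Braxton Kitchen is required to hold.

Fleet License, Food Service Permit, General Business Authorization, General Business License, Operating Registration

Rule 1: vehicles 22 ≥ 17; closes 8:00 PM, at/before 10:00 PM → exempt from Commercial Certificate.
Rule 2: vehicles 22 ≤ 35; closes 8:00 PM, after 6:00 PM; does not process customer payments for third parties → Compliance Permit not required.
Rule 3: is located in the designated historic district; closes 8:00 PM, after 5:00 PM; offers overnight accommodation → General Business License required.
Rule 4: offers overnight accommodation; closes 8:00 PM, after 6:00 PM → exempt from Fleet Registration.
Rule 5: is a sole proprietorship (not: is a worker-owned cooperative); is located in the designated historic district; prepares food on-site → Cooperative Authorization not required.
Rule 6: vehicles 22 > 17; offers tattoo or body-art services; offers overnight accommodation → Fleet License required.
Rule 7: vehicles 22 < 36; closes 8:00 PM, after 7:00 PM → General Business Authorization required.
Rule 8: serves alcohol for on-premises consumption; seating 148 < 152 → Commercial Certificate required.
Rule 9: seating 148 > 16; closes 8:00 PM, after 6:00 PM; is located in the designated historic district → Operating Registration required.
Rule 10: prepares food on-site; offers tattoo or body-art services; is located in the designated historic district → Food Service Permit required.
Rule 11: vehicles 22 > 18; seating 148 < 152 → Fleet Registration required.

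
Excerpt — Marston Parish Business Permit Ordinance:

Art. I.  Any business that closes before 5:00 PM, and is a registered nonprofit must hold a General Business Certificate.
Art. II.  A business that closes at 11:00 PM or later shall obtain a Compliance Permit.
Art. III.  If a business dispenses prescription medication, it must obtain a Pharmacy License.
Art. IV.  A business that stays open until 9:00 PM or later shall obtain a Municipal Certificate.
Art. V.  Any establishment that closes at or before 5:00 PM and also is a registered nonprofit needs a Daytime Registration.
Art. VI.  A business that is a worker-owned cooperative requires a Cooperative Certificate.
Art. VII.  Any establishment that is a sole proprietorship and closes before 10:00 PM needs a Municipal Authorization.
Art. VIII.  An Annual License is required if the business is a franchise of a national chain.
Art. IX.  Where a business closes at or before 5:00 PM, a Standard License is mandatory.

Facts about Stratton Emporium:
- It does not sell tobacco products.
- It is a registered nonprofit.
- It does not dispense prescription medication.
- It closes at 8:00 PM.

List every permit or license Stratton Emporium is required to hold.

Art. I. closes 8:00 PM, after 5:00 PM; is a registered nonprofit → General Business Certificate not required.
Art. II. closes 8:00 PM, at/before 11:00 PM → Compliance Permit not required.
Art. III. does not dispense prescription medication → Pharmacy License not required.
Art. IV. closes 8:00 PM, at/before 9:00 PM → Municipal Certificate not required.
Art. V. closes 8:00 PM, after 5:00 PM; is a registered nonprofit → Daytime Registration not required.
Art. VI. is a registered nonprofit (not: is a worker-owned cooperative) → Cooperative Certificate not required.
Art. VII. is a registered nonprofit (not: is a sole proprietorship); closes 8:00 PM, at/before 10:00 PM → Municipal Authorization not required.
Art. VIII. is a registered nonprofit (not: is a franchise of a national chain) → Annual License not required.
Art. IX. closes 8:00 PM, after 5:00 PM → Standard License not required.

None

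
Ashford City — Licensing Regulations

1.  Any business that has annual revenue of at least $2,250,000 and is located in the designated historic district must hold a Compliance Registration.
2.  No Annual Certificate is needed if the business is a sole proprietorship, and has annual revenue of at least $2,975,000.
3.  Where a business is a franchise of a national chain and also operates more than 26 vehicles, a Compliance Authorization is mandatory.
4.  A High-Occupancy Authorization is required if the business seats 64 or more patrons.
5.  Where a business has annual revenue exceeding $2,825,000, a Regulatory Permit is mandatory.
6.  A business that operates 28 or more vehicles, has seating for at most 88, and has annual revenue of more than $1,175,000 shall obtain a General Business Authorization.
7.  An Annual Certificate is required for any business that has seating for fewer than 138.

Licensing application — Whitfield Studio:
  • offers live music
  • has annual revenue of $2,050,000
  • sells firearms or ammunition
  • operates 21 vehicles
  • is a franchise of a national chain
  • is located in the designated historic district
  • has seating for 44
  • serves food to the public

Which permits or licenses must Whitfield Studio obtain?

1. revenue $2,050,000 < $2,250,000; is located in the designated historic district → Compliance Registration not required.
2. is a franchise of a national chain (not: is a sole proprietorship); revenue $2,050,000 < $2,975,000 → Annual Certificate exemption does not apply.
3. is a franchise of a national chain; vehicles 21 ≤ 26 → Compliance Authorization not required.
4. seating 44 < 64 → High-Occupancy Authorization not required.
5. revenue $2,050,000 ≤ $2,825,000 → Regulatory Permit not required.
6. vehicles 21 < 28; seating 44 ≤ 88; revenue $2,050,000 > $1,175,000 → General Business Authorization not required.
7. seating 44 < 138 → Annual Certificate required.

Annual Certificate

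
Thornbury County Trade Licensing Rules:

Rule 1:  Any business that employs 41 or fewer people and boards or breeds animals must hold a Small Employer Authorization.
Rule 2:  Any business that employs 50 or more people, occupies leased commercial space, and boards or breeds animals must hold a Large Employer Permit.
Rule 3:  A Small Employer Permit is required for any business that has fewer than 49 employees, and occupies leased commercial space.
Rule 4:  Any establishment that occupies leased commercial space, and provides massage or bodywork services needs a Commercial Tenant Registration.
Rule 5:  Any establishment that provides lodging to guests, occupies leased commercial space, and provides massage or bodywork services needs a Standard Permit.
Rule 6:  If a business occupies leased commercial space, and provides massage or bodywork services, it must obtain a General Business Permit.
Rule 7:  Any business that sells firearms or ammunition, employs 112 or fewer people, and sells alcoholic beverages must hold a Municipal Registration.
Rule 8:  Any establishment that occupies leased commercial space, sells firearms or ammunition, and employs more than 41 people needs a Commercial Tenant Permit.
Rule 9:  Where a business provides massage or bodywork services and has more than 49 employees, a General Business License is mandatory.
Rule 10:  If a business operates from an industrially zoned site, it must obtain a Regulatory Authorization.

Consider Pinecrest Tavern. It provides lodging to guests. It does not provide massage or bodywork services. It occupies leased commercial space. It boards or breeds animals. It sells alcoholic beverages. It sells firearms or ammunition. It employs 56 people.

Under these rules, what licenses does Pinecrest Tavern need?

Rule 1: employees 56 > 41; boards or breeds animals → Small Employer Authorization not required.
Rule 2: employees 56 ≥ 50; occupies leased commercial space; boards or breeds animals → Large Employer Permit required.
Rule 3: employees 56 ≥ 49; occupies leased commercial space → Small Employer Permit not required.
Rule 4: occupies leased commercial space; does not provide massage or bodywork services → Commercial Tenant Registration not required.
Rule 5: provides lodging to guests; occupies leased commercial space; does not provide massage or bodywork services → Standard Permit not required.
Rule 6: occupies leased commercial space; does not provide massage or bodywork services → General Business Permit not required.
Rule 7: sells firearms or ammunition; employees 56 ≤ 112; sells alcoholic beverages → Municipal Registration required.
Rule 8: occupies leased commercial space; sells firearms or ammunition; employees 56 > 41 → Commercial Tenant Permit required.
Rule 9: does not provide massage or bodywork services; employees 56 > 49 → General Business License not required.
Rule 10: occupies leased commercial space (not: operates from an industrially zoned site) → Regulatory Authorization not required.

Commercial Tenant Permit, Large Employer Permit, Municipal Registration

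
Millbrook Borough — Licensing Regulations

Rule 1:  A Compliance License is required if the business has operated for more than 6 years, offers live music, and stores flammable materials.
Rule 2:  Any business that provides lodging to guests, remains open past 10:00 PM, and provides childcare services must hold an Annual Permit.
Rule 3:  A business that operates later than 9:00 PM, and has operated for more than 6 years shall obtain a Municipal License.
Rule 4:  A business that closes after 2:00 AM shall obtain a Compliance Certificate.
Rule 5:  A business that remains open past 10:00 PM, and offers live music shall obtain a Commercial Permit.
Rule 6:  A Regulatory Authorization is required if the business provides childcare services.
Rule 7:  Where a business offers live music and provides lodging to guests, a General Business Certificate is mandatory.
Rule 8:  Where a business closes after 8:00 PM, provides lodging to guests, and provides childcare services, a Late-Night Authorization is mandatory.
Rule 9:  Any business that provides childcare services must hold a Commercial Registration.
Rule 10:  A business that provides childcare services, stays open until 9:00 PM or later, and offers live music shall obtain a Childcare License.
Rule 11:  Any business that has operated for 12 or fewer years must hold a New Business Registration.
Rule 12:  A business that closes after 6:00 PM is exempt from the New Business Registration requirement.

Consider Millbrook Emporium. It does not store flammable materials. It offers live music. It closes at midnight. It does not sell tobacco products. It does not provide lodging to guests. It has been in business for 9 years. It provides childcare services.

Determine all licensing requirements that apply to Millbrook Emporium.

Childcare License, Commercial Permit, Commercial Registration, Municipal License, Regulatory Authorization

Rule 1: years in business 9 > 6; offers live music; does not store flammable materials → Compliance License not required.
Rule 2: does not provide lodging to guests; closes midnight, after 10:00 PM; provides childcare services → Annual Permit not required.
Rule 3: closes midnight, after 9:00 PM; years in business 9 > 6 → Municipal License required.
Rule 4: closes midnight, at/before 2:00 AM → Compliance Certificate not required.
Rule 5: closes midnight, after 10:00 PM; offers live music → Commercial Permit required.
Rule 6: provides childcare services → Regulatory Authorization required.
Rule 7: offers live music; does not provide lodging to guests → General Business Certificate not required.
Rule 8: closes midnight, after 8:00 PM; does not provide lodging to guests; provides childcare services → Late-Night Authorization not required.
Rule 9: provides childcare services → Commercial Registration required.
Rule 10: provides childcare services; closes midnight, after 9:00 PM; offers live music → Childcare License required.
Rule 11: years in business 9 ≤ 12 → New Business Registration required.
Rule 12: closes midnight, after 6:00 PM → exempt from New Business Registration.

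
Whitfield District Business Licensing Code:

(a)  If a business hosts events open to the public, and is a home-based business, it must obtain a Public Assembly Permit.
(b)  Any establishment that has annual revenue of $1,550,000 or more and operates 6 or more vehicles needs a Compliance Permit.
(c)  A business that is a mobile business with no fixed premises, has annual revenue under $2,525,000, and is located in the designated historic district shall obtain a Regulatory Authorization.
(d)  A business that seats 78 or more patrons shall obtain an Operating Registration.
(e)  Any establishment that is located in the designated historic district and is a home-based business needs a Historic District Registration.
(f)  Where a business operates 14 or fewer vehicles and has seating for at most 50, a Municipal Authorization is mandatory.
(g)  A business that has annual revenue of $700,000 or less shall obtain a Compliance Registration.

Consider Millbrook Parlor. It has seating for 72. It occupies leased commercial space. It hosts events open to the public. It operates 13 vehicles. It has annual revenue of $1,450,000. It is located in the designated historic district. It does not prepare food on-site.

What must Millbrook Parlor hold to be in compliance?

None

(a) hosts events open to the public; occupies leased commercial space (not: is a home-based business) → Public Assembly Permit not required.
(b) revenue $1,450,000 < $1,550,000; vehicles 13 ≥ 6 → Compliance Permit not required.
(c) occupies leased commercial space (not: is a mobile business with no fixed premises); revenue $1,450,000 < $2,525,000; is located in the designated historic district → Regulatory Authorization not required.
(d) seating 72 < 78 → Operating Registration not required.
(e) is located in the designated historic district; occupies leased commercial space (not: is a home-based business) → Historic District Registration not required.
(f) vehicles 13 ≤ 14; seating 72 > 50 → Municipal Authorization not required.
(g) revenue $1,450,000 > $700,000 → Compliance Registration not required.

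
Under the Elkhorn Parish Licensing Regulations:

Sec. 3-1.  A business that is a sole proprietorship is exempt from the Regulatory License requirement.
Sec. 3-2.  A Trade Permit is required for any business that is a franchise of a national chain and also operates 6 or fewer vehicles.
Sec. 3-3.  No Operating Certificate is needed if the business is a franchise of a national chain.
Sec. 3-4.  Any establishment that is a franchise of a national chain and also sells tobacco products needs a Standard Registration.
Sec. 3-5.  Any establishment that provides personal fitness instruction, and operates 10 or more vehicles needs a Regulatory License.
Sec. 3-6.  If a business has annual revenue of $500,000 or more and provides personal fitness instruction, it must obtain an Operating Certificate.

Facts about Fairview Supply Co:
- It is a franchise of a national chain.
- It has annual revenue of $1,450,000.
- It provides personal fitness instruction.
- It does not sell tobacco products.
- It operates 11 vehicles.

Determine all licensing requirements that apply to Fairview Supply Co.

Regulatory License

Sec. 3-1. is a franchise of a national chain (not: is a sole proprietorship) → Regulatory License exemption does not apply.
Sec. 3-2. is a franchise of a national chain; vehicles 11 > 6 → Trade Permit not required.
Sec. 3-3. is a franchise of a national chain → exempt from Operating Certificate.
Sec. 3-4. is a franchise of a national chain; does not sell tobacco products → Standard Registration not required.
Sec. 3-5. provides personal fitness instruction; vehicles 11 ≥ 10 → Regulatory License required.
Sec. 3-6. revenue $1,450,000 ≥ $500,000; provides personal fitness instruction → Operating Certificate required.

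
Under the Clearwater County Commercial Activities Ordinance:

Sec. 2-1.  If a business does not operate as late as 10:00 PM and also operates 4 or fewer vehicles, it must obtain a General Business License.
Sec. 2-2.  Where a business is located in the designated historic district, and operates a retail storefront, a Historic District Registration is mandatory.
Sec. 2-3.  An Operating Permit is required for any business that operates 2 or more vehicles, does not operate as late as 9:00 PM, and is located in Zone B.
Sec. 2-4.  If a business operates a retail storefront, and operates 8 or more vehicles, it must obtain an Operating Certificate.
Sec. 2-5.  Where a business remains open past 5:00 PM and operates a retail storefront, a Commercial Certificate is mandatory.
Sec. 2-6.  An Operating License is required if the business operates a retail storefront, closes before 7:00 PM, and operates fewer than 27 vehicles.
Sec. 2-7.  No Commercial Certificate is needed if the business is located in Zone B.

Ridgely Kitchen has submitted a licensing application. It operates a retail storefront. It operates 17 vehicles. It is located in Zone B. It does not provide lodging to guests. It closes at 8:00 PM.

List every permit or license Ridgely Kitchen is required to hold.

Operating Certificate, Operating Permit

Sec. 2-1. closes 8:00 PM, at/before 10:00 PM; vehicles 17 > 4 → General Business License not required.
Sec. 2-2. is located in Zone B (not: is located in the designated historic district); operates a retail storefront → Historic District Registration not required.
Sec. 2-3. vehicles 17 ≥ 2; closes 8:00 PM, at/before 9:00 PM; is located in Zone B → Operating Permit required.
Sec. 2-4. operates a retail storefront; vehicles 17 ≥ 8 → Operating Certificate required.
Sec. 2-5. closes 8:00 PM, after 5:00 PM; operates a retail storefront → Commercial Certificate required.
Sec. 2-6. operates a retail storefront; closes 8:00 PM, after 7:00 PM; vehicles 17 < 27 → Operating License not required.
Sec. 2-7. is located in Zone B → exempt from Commercial Certificate.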